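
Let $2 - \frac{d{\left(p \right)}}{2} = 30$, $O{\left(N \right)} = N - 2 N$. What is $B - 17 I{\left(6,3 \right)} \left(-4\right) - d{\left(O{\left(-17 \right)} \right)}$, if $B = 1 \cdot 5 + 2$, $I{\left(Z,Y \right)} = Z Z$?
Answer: $17192$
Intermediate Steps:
$O{\left(N \right)} = - N$
$I{\left(Z,Y \right)} = Z^{2}$
$d{\left(p \right)} = -56$ ($d{\left(p \right)} = 4 - 60 = -56$)
$B = 7$ ($B = 5 + 2 = 7$)
$B - 17 I{\left(6,3 \right)} \left(-4\right) - d{\left(O{\left(-17 \right)} \right)} = 7 - 17 \cdot 6^{2} \left(-4\right) - -56 = 7 \left(-17\right) 36 \left(-4\right) + 56 = 7 \left(\left(-612\right) \left(-4\right)\right) + 56 = 7 \cdot 2448 + 56 = 17136 + 56 = 17192$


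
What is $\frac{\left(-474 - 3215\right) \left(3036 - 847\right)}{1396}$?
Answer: $- \frac{8075221}{1396} \approx -5784.5$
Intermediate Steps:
$\frac{\left(-474 - 3215\right) \left(3036 - 847\right)}{1396} = \left(-3689\right) 2189 \cdot \frac{1}{1396} = \left(-8075221\right) \frac{1}{1396} = - \frac{8075221}{1396}$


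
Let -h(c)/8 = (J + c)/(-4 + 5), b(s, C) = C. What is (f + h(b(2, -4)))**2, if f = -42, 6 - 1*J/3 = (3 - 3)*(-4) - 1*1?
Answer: 31684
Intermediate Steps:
J = 21 (J = 18 - 3*((3 - 3)*(-4) - 1*1) = 18 - 3*(0*(-4) - 1) = 18 - 3*(0 - 1) = 18 - 3*(-1) = 18 + 3 = 21)
h(c) = -168 - 8*c (h(c) = -8*(21 + c)/(-4 + 5) = -8*(21 + c)/1 = -8*(21 + c) = -168 - 8*c)
(f + h(b(2, -4)))**2 = (-42 + (-168 - 8*(-4)))**2 = (-42 + (-168 + 32))**2 = (-42 - 136)**2 = (-178)**2 = 31684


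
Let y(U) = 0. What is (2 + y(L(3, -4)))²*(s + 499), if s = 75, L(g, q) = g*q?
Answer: 2296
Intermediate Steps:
(2 + y(L(3, -4)))²*(s + 499) = (2 + 0)²*(75 + 499) = 2²*574 = 4*574 = 2296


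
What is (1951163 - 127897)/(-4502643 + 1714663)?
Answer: -911633/1393990 ≈ -0.65397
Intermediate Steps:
(1951163 - 127897)/(-4502643 + 1714663) = 1823266/(-2787980) = 1823266*(-1/2787980) = -911633/1393990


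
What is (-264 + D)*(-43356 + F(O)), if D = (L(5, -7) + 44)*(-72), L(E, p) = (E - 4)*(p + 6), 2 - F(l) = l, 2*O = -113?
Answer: 145479600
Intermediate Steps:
O = -113/2 (O = (1/2)*(-113) = -113/2 ≈ -56.500)
F(l) = 2 - l
L(E, p) = (-4 + E)*(6 + p)
D = -3096 (D = ((-24 - 4*(-7) + 6*5 + 5*(-7)) + 44)*(-72) = ((-24 + 28 + 30 - 35) + 44)*(-72) = (-1 + 44)*(-72) = 43*(-72) = -3096)
(-264 + D)*(-43356 + F(O)) = (-264 - 3096)*(-43356 + (2 - 1*(-113/2))) = -3360*(-43356 + (2 + 113/2)) = -3360*(-43356 + 117/2) = -3360*(-86595/2) = 145479600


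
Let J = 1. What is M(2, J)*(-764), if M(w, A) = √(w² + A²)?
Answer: -764*√5 ≈ -1708.4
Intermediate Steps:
M(w, A) = √(A² + w²)
M(2, J)*(-764) = √(1² + 2²)*(-764) = √(1 + 4)*(-764) = √5*(-764) = -764*√5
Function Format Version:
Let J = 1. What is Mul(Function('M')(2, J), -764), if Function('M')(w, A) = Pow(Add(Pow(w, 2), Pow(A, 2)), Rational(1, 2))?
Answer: Mul(-764, Pow(5, Rational(1, 2))) ≈ -1708.4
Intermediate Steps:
Function('M')(w, A) = Pow(Add(Pow(A, 2), Pow(w, 2)), Rational(1, 2))
Mul(Function('M')(2, J), -764) = Mul(Pow(Add(Pow(1, 2), Pow(2, 2)), Rational(1, 2)), -764) = Mul(Pow(Add(1, 4), Rational(1, 2)), -764) = Mul(Pow(5, Rational(1, 2)), -764) = Mul(-764, Pow(5, Rational(1, 2)))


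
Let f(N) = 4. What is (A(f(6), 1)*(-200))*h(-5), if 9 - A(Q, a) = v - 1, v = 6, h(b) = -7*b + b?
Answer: -24000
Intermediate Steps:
h(b) = -6*b
A(Q, a) = 4 (A(Q, a) = 9 - (6 - 1) = 9 - 1*5 = 9 - 5 = 4)
(A(f(6), 1)*(-200))*h(-5) = (4*(-200))*(-6*(-5)) = -800*30 = -24000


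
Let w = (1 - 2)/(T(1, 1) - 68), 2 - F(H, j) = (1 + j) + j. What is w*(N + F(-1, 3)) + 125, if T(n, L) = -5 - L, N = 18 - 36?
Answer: 9227/74 ≈ 124.69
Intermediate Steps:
N = -18
F(H, j) = 1 - 2*j (F(H, j) = 2 - ((1 + j) + j) = 2 - (1 + 2*j) = 2 + (-1 - 2*j) = 1 - 2*j)
w = 1/74 (w = (1 - 2)/((-5 - 1*1) - 68) = -1/((-5 - 1) - 68) = -1/(-6 - 68) = -1/(-74) = -1*(-1/74) = 1/74 ≈ 0.013514)
w*(N + F(-1, 3)) + 125 = (-18 + (1 - 2*3))/74 + 125 = (-18 + (1 - 6))/74 + 125 = (-18 - 5)/74 + 125 = (1/74)*(-23) + 125 = -23/74 + 125 = 9227/74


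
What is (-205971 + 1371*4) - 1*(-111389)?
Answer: -89098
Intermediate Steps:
(-205971 + 1371*4) - 1*(-111389) = (-205971 + 5484) + 111389 = -200487 + 111389 = -89098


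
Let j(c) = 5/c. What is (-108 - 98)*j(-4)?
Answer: 515/2 ≈ 257.50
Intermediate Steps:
(-108 - 98)*j(-4) = (-108 - 98)*(5/(-4)) = -1030*(-1)/4 = -206*(-5/4) = 515/2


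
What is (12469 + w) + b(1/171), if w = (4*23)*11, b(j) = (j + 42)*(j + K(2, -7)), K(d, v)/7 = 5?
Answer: 437195359/29241 ≈ 14951.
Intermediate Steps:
K(d, v) = 35 (K(d, v) = 7*5 = 35)
b(j) = (35 + j)*(42 + j) (b(j) = (j + 42)*(j + 35) = (42 + j)*(35 + j) = (35 + j)*(42 + j))
w = 1012 (w = 92*11 = 1012)
(12469 + w) + b(1/171) = (12469 + 1012) + (1470 + (1/171)**2 + 77/171) = 13481 + (1470 + (1/171)**2 + 77*(1/171)) = 13481 + (1470 + 1/29241 + 77/171) = 13481 + 42997438/29241 = 437195359/29241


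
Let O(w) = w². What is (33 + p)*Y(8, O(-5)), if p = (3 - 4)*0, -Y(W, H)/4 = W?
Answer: -1056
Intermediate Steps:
Y(W, H) = -4*W
p = 0 (p = -1*0 = 0)
(33 + p)*Y(8, O(-5)) = (33 + 0)*(-4*8) = 33*(-32) = -1056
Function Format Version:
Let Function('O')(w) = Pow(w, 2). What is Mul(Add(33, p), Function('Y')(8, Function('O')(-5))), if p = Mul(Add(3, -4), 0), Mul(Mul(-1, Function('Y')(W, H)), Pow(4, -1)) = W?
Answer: -1056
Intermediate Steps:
Function('Y')(W, H) = Mul(-4, W)
p = 0 (p = Mul(-1, 0) = 0)
Mul(Add(33, p), Function('Y')(8, Function('O')(-5))) = Mul(Add(33, 0), Mul(-4, 8)) = Mul(33, -32) = -1056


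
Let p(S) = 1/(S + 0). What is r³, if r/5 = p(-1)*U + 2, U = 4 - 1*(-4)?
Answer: -27000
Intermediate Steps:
U = 8 (U = 4 + 4 = 8)
p(S) = 1/S
r = -30 (r = 5*(8/(-1) + 2) = 5*(-1*8 + 2) = 5*(-8 + 2) = 5*(-6) = -30)
r³ = (-30)³ = -27000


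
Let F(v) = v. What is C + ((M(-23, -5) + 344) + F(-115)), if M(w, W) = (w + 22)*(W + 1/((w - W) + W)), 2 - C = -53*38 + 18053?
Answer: -363468/23 ≈ -15803.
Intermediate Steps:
C = -16037 (C = 2 - (-53*38 + 18053) = 2 - (-2014 + 18053) = 2 - 1*16039 = 2 - 16039 = -16037)
M(w, W) = (22 + w)*(W + 1/w)
C + ((M(-23, -5) + 344) + F(-115)) = -16037 + (((1 + 22*(-5) + 22/(-23) - 5*(-23)) + 344) - 115) = -16037 + (((1 - 110 + 22*(-1/23) + 115) + 344) - 115) = -16037 + (((1 - 110 - 22/23 + 115) + 344) - 115) = -16037 + ((116/23 + 344) - 115) = -16037 + (8028/23 - 115) = -16037 + 5383/23 = -363468/23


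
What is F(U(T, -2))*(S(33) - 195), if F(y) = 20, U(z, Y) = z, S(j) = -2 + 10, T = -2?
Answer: -3740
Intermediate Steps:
S(j) = 8
F(U(T, -2))*(S(33) - 195) = 20*(8 - 195) = 20*(-187) = -3740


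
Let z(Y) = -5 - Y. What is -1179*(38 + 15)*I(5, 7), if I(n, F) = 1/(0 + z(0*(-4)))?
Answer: 62487/5 ≈ 12497.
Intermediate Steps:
I(n, F) = -1/5 (I(n, F) = 1/(0 + (-5 - 0*(-4))) = 1/(0 + (-5 - 1*0)) = 1/(0 + (-5 + 0)) = 1/(0 - 5) = 1/(-5) = -1/5)
-1179*(38 + 15)*I(5, 7) = -1179*(38 + 15)*(-1)/5 = -62487*(-1)/5 = -1179*(-53/5) = 62487/5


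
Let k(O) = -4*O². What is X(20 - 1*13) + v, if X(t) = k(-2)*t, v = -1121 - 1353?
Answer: -2586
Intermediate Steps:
v = -2474
X(t) = -16*t (X(t) = (-4*(-2)²)*t = (-4*4)*t = -16*t)
X(20 - 1*13) + v = -16*(20 - 1*13) - 2474 = -16*(20 - 13) - 2474 = -16*7 - 2474 = -112 - 2474 = -2586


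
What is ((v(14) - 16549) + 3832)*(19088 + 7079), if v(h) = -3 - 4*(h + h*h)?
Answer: -354824520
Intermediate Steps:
v(h) = -3 - 4*h - 4*h² (v(h) = -3 - 4*(h + h²) = -3 + (-4*h - 4*h²) = -3 - 4*h - 4*h²)
((v(14) - 16549) + 3832)*(19088 + 7079) = (((-3 - 4*14 - 4*14²) - 16549) + 3832)*(19088 + 7079) = (((-3 - 56 - 4*196) - 16549) + 3832)*26167 = (((-3 - 56 - 784) - 16549) + 3832)*26167 = ((-843 - 16549) + 3832)*26167 = (-17392 + 3832)*26167 = -13560*26167 = -354824520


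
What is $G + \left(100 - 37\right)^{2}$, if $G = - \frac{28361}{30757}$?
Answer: $\frac{122046172}{30757} \approx 3968.1$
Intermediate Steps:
$G = - \frac{28361}{30757}$ ($G = \left(-28361\right) \frac{1}{30757} = - \frac{28361}{30757} \approx -0.9221$)
$G + \left(100 - 37\right)^{2} = - \frac{28361}{30757} + \left(100 - 37\right)^{2} = - \frac{28361}{30757} + 63^{2} = - \frac{28361}{30757} + 3969 = \frac{122046172}{30757}$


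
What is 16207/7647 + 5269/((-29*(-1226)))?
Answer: 616515721/271881438 ≈ 2.2676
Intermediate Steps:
16207/7647 + 5269/((-29*(-1226))) = 16207*(1/7647) + 5269/35554 = 16207/7647 + 5269*(1/35554) = 16207/7647 + 5269/35554 = 616515721/271881438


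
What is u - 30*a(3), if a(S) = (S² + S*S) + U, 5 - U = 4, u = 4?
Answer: -566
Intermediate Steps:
U = 1 (U = 5 - 1*4 = 5 - 4 = 1)
a(S) = 1 + 2*S² (a(S) = (S² + S*S) + 1 = (S² + S²) + 1 = 2*S² + 1 = 1 + 2*S²)
u - 30*a(3) = 4 - 30*(1 + 2*3²) = 4 - 30*(1 + 2*9) = 4 - 30*(1 + 18) = 4 - 30*19 = 4 - 570 = -566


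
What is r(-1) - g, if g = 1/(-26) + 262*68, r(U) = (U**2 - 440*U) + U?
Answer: -451775/26 ≈ -17376.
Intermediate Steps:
r(U) = U**2 - 439*U
g = 463215/26 (g = -1/26 + 17816 = 463215/26 ≈ 17816.)
r(-1) - g = -(-439 - 1) - 1*463215/26 = -1*(-440) - 463215/26 = 440 - 463215/26 = -451775/26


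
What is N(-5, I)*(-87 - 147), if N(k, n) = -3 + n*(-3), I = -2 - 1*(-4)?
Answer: 2106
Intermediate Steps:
I = 2 (I = -2 + 4 = 2)
N(k, n) = -3 - 3*n
N(-5, I)*(-87 - 147) = (-3 - 3*2)*(-87 - 147) = (-3 - 6)*(-234) = -9*(-234) = 2106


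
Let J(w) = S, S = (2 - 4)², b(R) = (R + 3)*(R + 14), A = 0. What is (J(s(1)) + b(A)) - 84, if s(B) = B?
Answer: -38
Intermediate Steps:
b(R) = (3 + R)*(14 + R)
S = 4 (S = (-2)² = 4)
J(w) = 4
(J(s(1)) + b(A)) - 84 = (4 + (42 + 0² + 17*0)) - 84 = (4 + (42 + 0 + 0)) - 84 = (4 + 42) - 84 = 46 - 84 = -38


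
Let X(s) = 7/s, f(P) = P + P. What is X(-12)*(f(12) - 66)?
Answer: 49/2 ≈ 24.500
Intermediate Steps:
f(P) = 2*P
X(-12)*(f(12) - 66) = (7/(-12))*(2*12 - 66) = (7*(-1/12))*(24 - 66) = -7/12*(-42) = 49/2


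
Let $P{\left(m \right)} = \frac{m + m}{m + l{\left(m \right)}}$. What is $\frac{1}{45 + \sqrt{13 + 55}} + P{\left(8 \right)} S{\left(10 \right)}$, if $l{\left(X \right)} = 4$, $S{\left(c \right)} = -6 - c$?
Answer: $- \frac{125113}{5871} - \frac{2 \sqrt{17}}{1957} \approx -21.315$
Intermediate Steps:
$P{\left(m \right)} = \frac{2 m}{4 + m}$ ($P{\left(m \right)} = \frac{m + m}{m + 4} = \frac{2 m}{4 + m}$)
$\frac{1}{45 + \sqrt{13 + 55}} + P{\left(8 \right)} S{\left(10 \right)} = \frac{1}{45 + \sqrt{13 + 55}} + 2 \cdot 8 \frac{1}{4 + 8} \left(-6 - 10\right) = \frac{1}{45 + \sqrt{68}} + 2 \cdot 8 \cdot \frac{1}{12} \left(-6 - 10\right) = \frac{1}{45 + 2 \sqrt{17}} + 2 \cdot 8 \cdot \frac{1}{12} \left(-16\right) = \frac{1}{45 + 2 \sqrt{17}} + \frac{4}{3} \left(-16\right) = \frac{1}{45 + 2 \sqrt{17}} - \frac{64}{3} = - \frac{64}{3} + \frac{1}{45 + 2 \sqrt{17}}$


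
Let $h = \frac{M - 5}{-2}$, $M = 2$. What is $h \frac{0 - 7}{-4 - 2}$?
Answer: $\frac{7}{4} \approx 1.75$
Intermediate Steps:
$h = \frac{3}{2}$ ($h = \frac{2 - 5}{-2} = \left(- \frac{1}{2}\right) \left(-3\right) = \frac{3}{2} \approx 1.5$)
$h \frac{0 - 7}{-4 - 2} = \frac{3 \frac{0 - 7}{-4 - 2}}{2} = \frac{3 \left(- \frac{7}{-6}\right)}{2} = \frac{3 \left(\left(-7\right) \left(- \frac{1}{6}\right)\right)}{2} = \frac{3}{2} \cdot \frac{7}{6} = \frac{7}{4}$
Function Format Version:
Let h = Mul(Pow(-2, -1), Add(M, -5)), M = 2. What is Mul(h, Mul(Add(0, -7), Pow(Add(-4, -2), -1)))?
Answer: Rational(7, 4) ≈ 1.7500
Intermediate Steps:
h = Rational(3, 2) (h = Mul(Pow(-2, -1), Add(2, -5)) = Mul(Rational(-1, 2), -3) = Rational(3, 2) ≈ 1.5000)
Mul(h, Mul(Add(0, -7), Pow(Add(-4, -2), -1))) = Mul(Rational(3, 2), Mul(Add(0, -7), Pow(Add(-4, -2), -1))) = Mul(Rational(3, 2), Mul(-7, Pow(-6, -1))) = Mul(Rational(3, 2), Mul(-7, Rational(-1, 6))) = Mul(Rational(3, 2), Rational(7, 6)) = Rational(7, 4)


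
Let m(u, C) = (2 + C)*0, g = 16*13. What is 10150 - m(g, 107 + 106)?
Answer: 10150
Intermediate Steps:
g = 208
m(u, C) = 0
10150 - m(g, 107 + 106) = 10150 - 1*0 = 10150 + 0 = 10150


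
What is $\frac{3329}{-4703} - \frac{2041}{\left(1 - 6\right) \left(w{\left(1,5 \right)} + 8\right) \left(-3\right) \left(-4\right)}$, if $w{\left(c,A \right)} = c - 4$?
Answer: $\frac{8600123}{1410900} \approx 6.0955$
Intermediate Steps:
$w{\left(c,A \right)} = -4 + c$
$\frac{3329}{-4703} - \frac{2041}{\left(1 - 6\right) \left(w{\left(1,5 \right)} + 8\right) \left(-3\right) \left(-4\right)} = \frac{3329}{-4703} - \frac{2041}{\left(1 - 6\right) \left(\left(-4 + 1\right) + 8\right) \left(-3\right) \left(-4\right)} = 3329 \left(- \frac{1}{4703}\right) - \frac{2041}{- 5 \left(-3 + 8\right) \left(-3\right) \left(-4\right)} = - \frac{3329}{4703} - \frac{2041}{\left(-5\right) 5 \left(-3\right) \left(-4\right)} = - \frac{3329}{4703} - \frac{2041}{\left(-25\right) \left(-3\right) \left(-4\right)} = - \frac{3329}{4703} - \frac{2041}{75 \left(-4\right)} = - \frac{3329}{4703} - \frac{2041}{-300} = - \frac{3329}{4703} - - \frac{2041}{300} = - \frac{3329}{4703} + \frac{2041}{300} = \frac{8600123}{1410900}$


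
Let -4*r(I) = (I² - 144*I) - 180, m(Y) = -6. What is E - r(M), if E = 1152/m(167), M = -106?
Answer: 6388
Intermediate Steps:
E = -192 (E = 1152/(-6) = 1152*(-⅙) = -192)
r(I) = 45 + 36*I - I²/4 (r(I) = -((I² - 144*I) - 180)/4 = -(-180 + I² - 144*I)/4 = 45 + 36*I - I²/4)
E - r(M) = -192 - (45 + 36*(-106) - ¼*(-106)²) = -192 - (45 - 3816 - ¼*11236) = -192 - (45 - 3816 - 2809) = -192 - 1*(-6580) = -192 + 6580 = 6388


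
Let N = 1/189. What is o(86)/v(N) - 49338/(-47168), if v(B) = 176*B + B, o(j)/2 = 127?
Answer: 378846639/1391456 ≈ 272.27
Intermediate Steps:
N = 1/189 ≈ 0.0052910
o(j) = 254 (o(j) = 2*127 = 254)
v(B) = 177*B
o(86)/v(N) - 49338/(-47168) = 254/((177*(1/189))) - 49338/(-47168) = 254/(59/63) - 49338*(-1/47168) = 254*(63/59) + 24669/23584 = 16002/59 + 24669/23584 = 378846639/1391456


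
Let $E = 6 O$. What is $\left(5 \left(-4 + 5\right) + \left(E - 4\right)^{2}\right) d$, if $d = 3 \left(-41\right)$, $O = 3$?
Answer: $-24723$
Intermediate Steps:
$E = 18$ ($E = 6 \cdot 3 = 18$)
$d = -123$
$\left(5 \left(-4 + 5\right) + \left(E - 4\right)^{2}\right) d = \left(5 \left(-4 + 5\right) + \left(18 - 4\right)^{2}\right) \left(-123\right) = \left(5 \cdot 1 + 14^{2}\right) \left(-123\right) = \left(5 + 196\right) \left(-123\right) = 201 \left(-123\right) = -24723$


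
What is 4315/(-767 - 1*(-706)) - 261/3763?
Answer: -16253266/229543 ≈ -70.807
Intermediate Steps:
4315/(-767 - 1*(-706)) - 261/3763 = 4315/(-767 + 706) - 261*1/3763 = 4315/(-61) - 261/3763 = 4315*(-1/61) - 261/3763 = -4315/61 - 261/3763 = -16253266/229543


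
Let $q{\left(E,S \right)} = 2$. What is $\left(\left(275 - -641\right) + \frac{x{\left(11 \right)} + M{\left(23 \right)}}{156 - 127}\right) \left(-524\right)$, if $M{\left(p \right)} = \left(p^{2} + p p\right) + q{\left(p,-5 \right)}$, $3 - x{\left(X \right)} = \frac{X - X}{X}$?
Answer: $- \frac{14476548}{29} \approx -4.9919 \cdot 10^{5}$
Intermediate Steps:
$x{\left(X \right)} = 3$ ($x{\left(X \right)} = 3 - \frac{X - X}{X} = 3 - \frac{0}{X} = 3 - 0 = 3 + 0 = 3$)
$M{\left(p \right)} = 2 + 2 p^{2}$ ($M{\left(p \right)} = \left(p^{2} + p p\right) + 2 = \left(p^{2} + p^{2}\right) + 2 = 2 p^{2} + 2 = 2 + 2 p^{2}$)
$\left(\left(275 - -641\right) + \frac{x{\left(11 \right)} + M{\left(23 \right)}}{156 - 127}\right) \left(-524\right) = \left(\left(275 - -641\right) + \frac{3 + \left(2 + 2 \cdot 23^{2}\right)}{156 - 127}\right) \left(-524\right) = \left(\left(275 + 641\right) + \frac{3 + \left(2 + 2 \cdot 529\right)}{29}\right) \left(-524\right) = \left(916 + \left(3 + \left(2 + 1058\right)\right) \frac{1}{29}\right) \left(-524\right) = \left(916 + \left(3 + 1060\right) \frac{1}{29}\right) \left(-524\right) = \left(916 + 1063 \cdot \frac{1}{29}\right) \left(-524\right) = \left(916 + \frac{1063}{29}\right) \left(-524\right) = \frac{27627}{29} \left(-524\right) = - \frac{14476548}{29}$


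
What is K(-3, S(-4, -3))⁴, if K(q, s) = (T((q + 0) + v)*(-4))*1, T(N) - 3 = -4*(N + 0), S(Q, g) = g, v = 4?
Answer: 256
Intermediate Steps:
T(N) = 3 - 4*N (T(N) = 3 - 4*(N + 0) = 3 - 4*N)
K(q, s) = 52 + 16*q (K(q, s) = ((3 - 4*((q + 0) + 4))*(-4))*1 = ((3 - 4*(q + 4))*(-4))*1 = ((3 - 4*(4 + q))*(-4))*1 = ((3 + (-16 - 4*q))*(-4))*1 = ((-13 - 4*q)*(-4))*1 = (52 + 16*q)*1 = 52 + 16*q)
K(-3, S(-4, -3))⁴ = (52 + 16*(-3))⁴ = (52 - 48)⁴ = 4⁴ = 256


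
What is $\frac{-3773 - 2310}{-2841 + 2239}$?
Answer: $\frac{869}{86} \approx 10.105$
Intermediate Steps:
$\frac{-3773 - 2310}{-2841 + 2239} = - \frac{6083}{-602} = \left(-6083\right) \left(- \frac{1}{602}\right) = \frac{869}{86}$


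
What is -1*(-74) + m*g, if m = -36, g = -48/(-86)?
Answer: 2318/43 ≈ 53.907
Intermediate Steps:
g = 24/43 (g = -48*(-1/86) = 24/43 ≈ 0.55814)
-1*(-74) + m*g = -1*(-74) - 36*24/43 = 74 - 864/43 = 2318/43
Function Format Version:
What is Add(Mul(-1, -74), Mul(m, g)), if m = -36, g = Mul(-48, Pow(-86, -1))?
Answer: Rational(2318, 43) ≈ 53.907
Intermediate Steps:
g = Rational(24, 43) (g = Mul(-48, Rational(-1, 86)) = Rational(24, 43) ≈ 0.55814)
Add(Mul(-1, -74), Mul(m, g)) = Add(Mul(-1, -74), Mul(-36, Rational(24, 43))) = Add(74, Rational(-864, 43)) = Rational(2318, 43)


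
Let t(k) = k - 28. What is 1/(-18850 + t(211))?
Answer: -1/18667 ≈ -5.3570e-5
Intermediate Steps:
t(k) = -28 + k
1/(-18850 + t(211)) = 1/(-18850 + (-28 + 211)) = 1/(-18850 + 183) = 1/(-18667) = -1/18667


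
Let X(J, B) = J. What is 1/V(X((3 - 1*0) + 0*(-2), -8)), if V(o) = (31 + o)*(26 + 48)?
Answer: 1/2516 ≈ 0.00039746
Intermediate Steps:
V(o) = 2294 + 74*o (V(o) = (31 + o)*74 = 2294 + 74*o)
1/V(X((3 - 1*0) + 0*(-2), -8)) = 1/(2294 + 74*((3 - 1*0) + 0*(-2))) = 1/(2294 + 74*((3 + 0) + 0)) = 1/(2294 + 74*(3 + 0)) = 1/(2294 + 74*3) = 1/(2294 + 222) = 1/2516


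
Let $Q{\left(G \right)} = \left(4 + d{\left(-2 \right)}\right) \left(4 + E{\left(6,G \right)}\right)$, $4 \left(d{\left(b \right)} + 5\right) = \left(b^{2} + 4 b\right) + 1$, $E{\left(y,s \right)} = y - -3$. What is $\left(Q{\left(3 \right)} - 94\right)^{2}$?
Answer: $\frac{218089}{16} \approx 13631.0$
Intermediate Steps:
$E{\left(y,s \right)} = 3 + y$ ($E{\left(y,s \right)} = y + 3 = 3 + y$)
$d{\left(b \right)} = - \frac{19}{4} + b + \frac{b^{2}}{4}$ ($d{\left(b \right)} = -5 + \frac{\left(b^{2} + 4 b\right) + 1}{4} = -5 + \frac{1 + b^{2} + 4 b}{4} = -5 + \left(\frac{1}{4} + b + \frac{b^{2}}{4}\right) = - \frac{19}{4} + b + \frac{b^{2}}{4}$)
$Q{\left(G \right)} = - \frac{91}{4}$ ($Q{\left(G \right)} = \left(4 - \left(\frac{27}{4} - 1\right)\right) \left(4 + \left(3 + 6\right)\right) = \left(4 - \frac{23}{4}\right) \left(4 + 9\right) = \left(4 - \frac{23}{4}\right) 13 = \left(- \frac{7}{4}\right) 13 = - \frac{91}{4}$)
$\left(Q{\left(3 \right)} - 94\right)^{2} = \left(- \frac{91}{4} - 94\right)^{2} = \left(- \frac{467}{4}\right)^{2} = \frac{218089}{16}$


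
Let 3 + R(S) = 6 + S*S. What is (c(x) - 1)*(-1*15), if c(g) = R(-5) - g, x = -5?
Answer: -480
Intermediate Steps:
R(S) = 3 + S² (R(S) = -3 + (6 + S*S) = -3 + (6 + S²) = 3 + S²)
c(g) = 28 - g (c(g) = (3 + (-5)²) - g = (3 + 25) - g = 28 - g)
(c(x) - 1)*(-1*15) = ((28 - 1*(-5)) - 1)*(-1*15) = ((28 + 5) - 1)*(-15) = (33 - 1)*(-15) = 32*(-15) = -480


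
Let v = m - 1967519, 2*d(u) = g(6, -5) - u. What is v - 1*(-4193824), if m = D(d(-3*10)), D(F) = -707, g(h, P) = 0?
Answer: 2225598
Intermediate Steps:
d(u) = -u/2 (d(u) = (0 - u)/2 = (-u)/2 = -u/2)
m = -707
v = -1968226 (v = -707 - 1967519 = -1968226)
v - 1*(-4193824) = -1968226 - 1*(-4193824) = -1968226 + 4193824 = 2225598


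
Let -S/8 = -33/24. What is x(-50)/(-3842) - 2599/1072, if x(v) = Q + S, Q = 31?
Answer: -5015191/2059312 ≈ -2.4354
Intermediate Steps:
S = 11 (S = -(-264)/24 = -8*(-11/8) = 11)
x(v) = 42 (x(v) = 31 + 11 = 42)
x(-50)/(-3842) - 2599/1072 = 42/(-3842) - 2599/1072 = 42*(-1/3842) - 2599*1/1072 = -21/1921 - 2599/1072 = -5015191/2059312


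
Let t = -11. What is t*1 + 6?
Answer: -5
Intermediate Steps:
t*1 + 6 = -11*1 + 6 = -11 + 6 = -5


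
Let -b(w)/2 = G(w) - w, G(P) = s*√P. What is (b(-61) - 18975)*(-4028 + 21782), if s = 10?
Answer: -339048138 - 355080*I*√61 ≈ -3.3905e+8 - 2.7733e+6*I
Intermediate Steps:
G(P) = 10*√P
b(w) = -20*√w + 2*w (b(w) = -2*(10*√w - w) = -2*(-w + 10*√w) = -20*√w + 2*w)
(b(-61) - 18975)*(-4028 + 21782) = ((-20*I*√61 + 2*(-61)) - 18975)*(-4028 + 21782) = ((-20*I*√61 - 122) - 18975)*17754 = ((-122 - 20*I*√61) - 18975)*17754 = (-19097 - 20*I*√61)*17754 = -339048138 - 355080*I*√61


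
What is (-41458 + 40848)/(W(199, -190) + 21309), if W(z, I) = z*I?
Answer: 610/16501 ≈ 0.036967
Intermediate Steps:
W(z, I) = I*z
(-41458 + 40848)/(W(199, -190) + 21309) = (-41458 + 40848)/(-190*199 + 21309) = -610/(-37810 + 21309) = -610/(-16501) = -610*(-1/16501) = 610/16501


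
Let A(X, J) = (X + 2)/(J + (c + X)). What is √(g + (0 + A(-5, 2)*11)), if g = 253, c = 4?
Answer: 2*√55 ≈ 14.832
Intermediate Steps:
A(X, J) = (2 + X)/(4 + J + X) (A(X, J) = (X + 2)/(J + (4 + X)) = (2 + X)/(4 + J + X))
√(g + (0 + A(-5, 2)*11)) = √(253 + (0 + ((2 - 5)/(4 + 2 - 5))*11)) = √(253 + (0 + (-3/1)*11)) = √(253 + (0 + (1*(-3))*11)) = √(253 + (0 - 3*11)) = √(253 + (0 - 33)) = √(253 - 33) = √220 = 2*√55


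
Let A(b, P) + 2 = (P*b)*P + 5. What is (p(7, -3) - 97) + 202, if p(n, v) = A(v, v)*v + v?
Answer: 174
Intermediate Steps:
A(b, P) = 3 + b*P² (A(b, P) = -2 + ((P*b)*P + 5) = -2 + (b*P² + 5) = -2 + (5 + b*P²) = 3 + b*P²)
p(n, v) = v + v*(3 + v³) (p(n, v) = (3 + v*v²)*v + v = (3 + v³)*v + v = v*(3 + v³) + v = v + v*(3 + v³))
(p(7, -3) - 97) + 202 = (-3*(4 + (-3)³) - 97) + 202 = (-3*(4 - 27) - 97) + 202 = (-3*(-23) - 97) + 202 = (69 - 97) + 202 = -28 + 202 = 174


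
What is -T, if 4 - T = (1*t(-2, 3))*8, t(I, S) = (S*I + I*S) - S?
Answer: -124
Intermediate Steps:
t(I, S) = -S + 2*I*S (t(I, S) = (I*S + I*S) - S = 2*I*S - S = -S + 2*I*S)
T = 124 (T = 4 - 1*(3*(-1 + 2*(-2)))*8 = 4 - 1*(3*(-1 - 4))*8 = 4 - 1*(3*(-5))*8 = 4 - 1*(-15)*8 = 4 - (-15)*8 = 4 - 1*(-120) = 4 + 120 = 124)
-T = -1*124 = -124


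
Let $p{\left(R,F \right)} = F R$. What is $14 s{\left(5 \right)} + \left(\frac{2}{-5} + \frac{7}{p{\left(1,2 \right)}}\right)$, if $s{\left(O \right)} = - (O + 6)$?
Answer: $- \frac{1509}{10} \approx -150.9$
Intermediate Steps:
$s{\left(O \right)} = -6 - O$ ($s{\left(O \right)} = - (6 + O) = -6 - O$)
$14 s{\left(5 \right)} + \left(\frac{2}{-5} + \frac{7}{p{\left(1,2 \right)}}\right) = 14 \left(-6 - 5\right) + \left(\frac{2}{-5} + \frac{7}{2 \cdot 1}\right) = 14 \left(-6 - 5\right) + \left(2 \left(- \frac{1}{5}\right) + \frac{7}{2}\right) = 14 \left(-11\right) + \left(- \frac{2}{5} + 7 \cdot \frac{1}{2}\right) = -154 + \left(- \frac{2}{5} + \frac{7}{2}\right) = -154 + \frac{31}{10} = - \frac{1509}{10}$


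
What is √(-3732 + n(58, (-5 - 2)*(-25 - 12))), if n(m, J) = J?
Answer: I*√3473 ≈ 58.932*I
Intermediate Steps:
√(-3732 + n(58, (-5 - 2)*(-25 - 12))) = √(-3732 + (-5 - 2)*(-25 - 12)) = √(-3732 - 7*(-37)) = √(-3732 + 259) = √(-3473) = I*√3473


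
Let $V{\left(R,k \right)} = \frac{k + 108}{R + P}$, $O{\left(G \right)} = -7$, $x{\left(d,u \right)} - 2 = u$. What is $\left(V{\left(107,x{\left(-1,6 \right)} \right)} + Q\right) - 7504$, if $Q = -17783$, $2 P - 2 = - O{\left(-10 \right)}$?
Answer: $- \frac{5638769}{223} \approx -25286.0$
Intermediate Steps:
$x{\left(d,u \right)} = 2 + u$
$P = \frac{9}{2}$ ($P = 1 + \frac{\left(-1\right) \left(-7\right)}{2} = 1 + \frac{1}{2} \cdot 7 = 1 + \frac{7}{2} = \frac{9}{2} \approx 4.5$)
$V{\left(R,k \right)} = \frac{108 + k}{\frac{9}{2} + R}$ ($V{\left(R,k \right)} = \frac{k + 108}{R + \frac{9}{2}} = \frac{108 + k}{\frac{9}{2} + R}$)
$\left(V{\left(107,x{\left(-1,6 \right)} \right)} + Q\right) - 7504 = \left(\frac{2 \left(108 + \left(2 + 6\right)\right)}{9 + 2 \cdot 107} - 17783\right) - 7504 = \left(\frac{2 \left(108 + 8\right)}{9 + 214} - 17783\right) - 7504 = \left(2 \cdot \frac{1}{223} \cdot 116 - 17783\right) - 7504 = \left(\frac{232}{223} - 17783\right) - 7504 = - \frac{3965377}{223} - 7504 = - \frac{5638769}{223}$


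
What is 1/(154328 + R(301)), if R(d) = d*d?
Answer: 1/244929 ≈ 4.0828e-6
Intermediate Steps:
R(d) = d²
1/(154328 + R(301)) = 1/(154328 + 301²) = 1/(154328 + 90601) = 1/244929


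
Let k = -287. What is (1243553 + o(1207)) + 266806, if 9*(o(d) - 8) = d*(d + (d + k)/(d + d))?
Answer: 15050612/9 ≈ 1.6723e+6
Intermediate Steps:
o(d) = 8 + d*(d + (-287 + d)/(2*d))/9 (o(d) = 8 + (d*(d + (d - 287)/(d + d)))/9 = 8 + (d*(d + (-287 + d)/((2*d))))/9 = 8 + (d*(d + (-287 + d)*(1/(2*d))))/9 = 8 + (d*(d + (-287 + d)/(2*d)))/9 = 8 + d*(d + (-287 + d)/(2*d))/9)
(1243553 + o(1207)) + 266806 = (1243553 + (-143/18 + (⅑)*1207² + (1/18)*1207)) + 266806 = (1243553 + (-143/18 + (⅑)*1456849 + 1207/18)) + 266806 = (1243553 + (-143/18 + 1456849/9 + 1207/18)) + 266806 = (1243553 + 1457381/9) + 266806 = 12649358/9 + 266806 = 15050612/9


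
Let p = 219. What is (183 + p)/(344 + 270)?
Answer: 201/307 ≈ 0.65472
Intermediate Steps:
(183 + p)/(344 + 270) = (183 + 219)/(344 + 270) = 402/614 = 402*(1/614) = 201/307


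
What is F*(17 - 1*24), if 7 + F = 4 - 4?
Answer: 49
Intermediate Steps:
F = -7 (F = -7 + (4 - 4) = -7 + 0 = -7)
F*(17 - 1*24) = -7*(17 - 1*24) = -7*(17 - 24) = -7*(-7) = 49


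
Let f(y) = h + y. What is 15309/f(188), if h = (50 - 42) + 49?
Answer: 2187/35 ≈ 62.486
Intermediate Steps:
h = 57 (h = 8 + 49 = 57)
f(y) = 57 + y
15309/f(188) = 15309/(57 + 188) = 15309/245 = 15309*(1/245) = 2187/35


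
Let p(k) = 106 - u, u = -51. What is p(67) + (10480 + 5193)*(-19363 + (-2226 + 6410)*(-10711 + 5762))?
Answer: -324838268710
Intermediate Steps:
p(k) = 157 (p(k) = 106 - 1*(-51) = 106 + 51 = 157)
p(67) + (10480 + 5193)*(-19363 + (-2226 + 6410)*(-10711 + 5762)) = 157 + (10480 + 5193)*(-19363 + (-2226 + 6410)*(-10711 + 5762)) = 157 + 15673*(-19363 + 4184*(-4949)) = 157 + 15673*(-19363 - 20706616) = 157 + 15673*(-20725979) = 157 - 324838268867 = -324838268710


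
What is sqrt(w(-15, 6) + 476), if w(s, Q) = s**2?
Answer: sqrt(701) ≈ 26.476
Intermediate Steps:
sqrt(w(-15, 6) + 476) = sqrt((-15)**2 + 476) = sqrt(225 + 476) = sqrt(701)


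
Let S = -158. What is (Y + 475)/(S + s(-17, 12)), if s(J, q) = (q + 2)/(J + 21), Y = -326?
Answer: -298/309 ≈ -0.96440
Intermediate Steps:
s(J, q) = (2 + q)/(21 + J)
(Y + 475)/(S + s(-17, 12)) = (-326 + 475)/(-158 + (2 + 12)/(21 - 17)) = 149/(-158 + 14/4) = 149/(-158 + (1/4)*14) = 149/(-158 + 7/2) = 149/(-309/2) = 149*(-2/309) = -298/309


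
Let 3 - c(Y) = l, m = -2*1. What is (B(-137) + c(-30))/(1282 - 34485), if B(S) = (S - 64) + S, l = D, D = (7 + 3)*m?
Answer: 315/33203 ≈ 0.0094871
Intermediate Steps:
m = -2
D = -20 (D = (7 + 3)*(-2) = 10*(-2) = -20)
l = -20
B(S) = -64 + 2*S (B(S) = (-64 + S) + S = -64 + 2*S)
c(Y) = 23 (c(Y) = 3 - 1*(-20) = 3 + 20 = 23)
(B(-137) + c(-30))/(1282 - 34485) = ((-64 + 2*(-137)) + 23)/(1282 - 34485) = ((-64 - 274) + 23)/(-33203) = (-338 + 23)*(-1/33203) = -315*(-1/33203) = 315/33203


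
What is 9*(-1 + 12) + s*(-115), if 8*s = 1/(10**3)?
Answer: 158377/1600 ≈ 98.986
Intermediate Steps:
s = 1/8000 (s = 1/(8*(10**3)) = (1/8)/1000 = (1/8)*(1/1000) = 1/8000 ≈ 0.00012500)
9*(-1 + 12) + s*(-115) = 9*(-1 + 12) + (1/8000)*(-115) = 9*11 - 23/1600 = 99 - 23/1600 = 158377/1600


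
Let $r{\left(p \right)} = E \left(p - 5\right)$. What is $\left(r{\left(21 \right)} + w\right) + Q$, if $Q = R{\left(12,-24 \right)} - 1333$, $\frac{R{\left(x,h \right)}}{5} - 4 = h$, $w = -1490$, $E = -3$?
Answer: $-2971$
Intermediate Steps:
$R{\left(x,h \right)} = 20 + 5 h$
$r{\left(p \right)} = 15 - 3 p$ ($r{\left(p \right)} = - 3 \left(p - 5\right) = - 3 \left(-5 + p\right) = 15 - 3 p$)
$Q = -1433$ ($Q = \left(20 + 5 \left(-24\right)\right) - 1333 = \left(20 - 120\right) - 1333 = -100 - 1333 = -1433$)
$\left(r{\left(21 \right)} + w\right) + Q = \left(\left(15 - 63\right) - 1490\right) - 1433 = \left(-48 - 1490\right) - 1433 = -1538 - 1433 = -2971$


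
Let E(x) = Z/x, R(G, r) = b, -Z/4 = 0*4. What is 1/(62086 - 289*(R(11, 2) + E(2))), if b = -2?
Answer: 1/62664 ≈ 1.5958e-5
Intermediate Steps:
Z = 0 (Z = -0*4 = -4*0 = 0)
R(G, r) = -2
E(x) = 0 (E(x) = 0/x = 0)
1/(62086 - 289*(R(11, 2) + E(2))) = 1/(62086 - 289*(-2 + 0)) = 1/(62086 - 289*(-2)) = 1/(62086 + 578) = 1/62664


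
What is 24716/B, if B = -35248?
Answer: -6179/8812 ≈ -0.70120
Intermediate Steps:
24716/B = 24716/(-35248) = 24716*(-1/35248) = -6179/8812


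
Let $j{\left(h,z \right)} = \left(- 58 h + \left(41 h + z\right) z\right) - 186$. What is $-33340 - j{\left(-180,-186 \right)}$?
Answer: $-1450870$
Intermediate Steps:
$j{\left(h,z \right)} = -186 - 58 h + z \left(z + 41 h\right)$ ($j{\left(h,z \right)} = \left(- 58 h + \left(z + 41 h\right) z\right) - 186 = \left(- 58 h + z \left(z + 41 h\right)\right) - 186 = -186 - 58 h + z \left(z + 41 h\right)$)
$-33340 - j{\left(-180,-186 \right)} = -33340 - \left(-186 + \left(-186\right)^{2} - -10440 + 41 \left(-180\right) \left(-186\right)\right) = -33340 - \left(-186 + 34596 + 10440 + 1372680\right) = -33340 - 1417530 = -1450870$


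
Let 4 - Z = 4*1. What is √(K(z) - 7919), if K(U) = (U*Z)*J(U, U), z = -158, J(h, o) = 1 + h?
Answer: I*√7919 ≈ 88.989*I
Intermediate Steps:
Z = 0 (Z = 4 - 4 = 0)
K(U) = 0 (K(U) = (U*0)*(1 + U) = 0*(1 + U) = 0)
√(K(z) - 7919) = √(0 - 7919) = √(-7919) = I*√7919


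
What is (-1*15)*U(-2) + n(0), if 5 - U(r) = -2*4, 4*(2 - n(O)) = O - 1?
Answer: -771/4 ≈ -192.75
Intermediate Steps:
n(O) = 9/4 - O/4 (n(O) = 2 - (O - 1)/4 = 2 - (-1 + O)/4 = 2 + (¼ - O/4) = 9/4 - O/4)
U(r) = 13 (U(r) = 5 - (-2)*4 = 5 - 1*(-8) = 5 + 8 = 13)
(-1*15)*U(-2) + n(0) = -1*15*13 + (9/4 - ¼*0) = -15*13 + (9/4 + 0) = -195 + 9/4 = -771/4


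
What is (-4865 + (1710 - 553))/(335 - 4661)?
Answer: 6/7 ≈ 0.85714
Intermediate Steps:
(-4865 + (1710 - 553))/(335 - 4661) = (-4865 + 1157)/(-4326) = -3708*(-1/4326) = 6/7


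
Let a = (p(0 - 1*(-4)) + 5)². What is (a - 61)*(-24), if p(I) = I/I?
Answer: 600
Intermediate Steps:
p(I) = 1
a = 36 (a = (1 + 5)² = 6² = 36)
(a - 61)*(-24) = (36 - 61)*(-24) = -25*(-24) = 600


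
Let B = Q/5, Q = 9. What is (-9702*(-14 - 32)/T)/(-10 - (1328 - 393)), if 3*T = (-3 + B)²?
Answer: -8855/9 ≈ -983.89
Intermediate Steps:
B = 9/5 ≈ 1.8000
T = 12/25 (T = (-3 + 9/5)²/3 = (-6/5)²/3 = (⅓)*(36/25) = 12/25 ≈ 0.48000)
(-9702*(-14 - 32)/T)/(-10 - (1328 - 393)) = (-9702/(12/(25*(-14 - 32))))/(-10 - (1328 - 393)) = (-9702/((12/25)/(-46)))/(-10 - 1*935) = (-9702/((12/25)*(-1/46)))/(-10 - 935) = -9702/(-6/575)/(-945) = -9702*(-575/6)*(-1/945) = 929775*(-1/945) = -8855/9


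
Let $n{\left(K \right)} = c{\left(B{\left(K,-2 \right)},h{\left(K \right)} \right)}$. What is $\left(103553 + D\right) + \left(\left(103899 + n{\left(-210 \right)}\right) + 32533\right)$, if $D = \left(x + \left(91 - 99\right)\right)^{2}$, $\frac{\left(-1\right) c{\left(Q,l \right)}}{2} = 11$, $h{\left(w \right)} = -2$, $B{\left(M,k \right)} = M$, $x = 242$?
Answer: $294719$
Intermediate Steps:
$c{\left(Q,l \right)} = -22$ ($c{\left(Q,l \right)} = \left(-2\right) 11 = -22$)
$n{\left(K \right)} = -22$
$D = 54756$ ($D = \left(242 + \left(91 - 99\right)\right)^{2} = \left(242 - 8\right)^{2} = 234^{2} = 54756$)
$\left(103553 + D\right) + \left(\left(103899 + n{\left(-210 \right)}\right) + 32533\right) = \left(103553 + 54756\right) + \left(\left(103899 - 22\right) + 32533\right) = 158309 + \left(103877 + 32533\right) = 158309 + 136410 = 294719$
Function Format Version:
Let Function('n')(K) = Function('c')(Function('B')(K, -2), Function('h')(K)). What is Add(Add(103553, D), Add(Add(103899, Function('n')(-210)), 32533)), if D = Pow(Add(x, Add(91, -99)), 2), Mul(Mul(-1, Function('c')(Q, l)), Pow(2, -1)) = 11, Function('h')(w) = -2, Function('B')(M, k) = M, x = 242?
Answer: 294719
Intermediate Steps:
Function('c')(Q, l) = -22 (Function('c')(Q, l) = Mul(-2, 11) = -22)
Function('n')(K) = -22
D = 54756 (D = Pow(Add(242, Add(91, -99)), 2) = Pow(Add(242, -8), 2) = Pow(234, 2) = 54756)
Add(Add(103553, D), Add(Add(103899, Function('n')(-210)), 32533)) = Add(Add(103553, 54756), Add(Add(103899, -22), 32533)) = Add(158309, Add(103877, 32533)) = Add(158309, 136410) = 294719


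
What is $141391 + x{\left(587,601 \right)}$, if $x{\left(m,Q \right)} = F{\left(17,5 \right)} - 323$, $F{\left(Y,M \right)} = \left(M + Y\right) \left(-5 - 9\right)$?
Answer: $140760$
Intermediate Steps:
$F{\left(Y,M \right)} = - 14 M - 14 Y$ ($F{\left(Y,M \right)} = \left(M + Y\right) \left(-14\right) = - 14 M - 14 Y$)
$x{\left(m,Q \right)} = -631$ ($x{\left(m,Q \right)} = \left(\left(-14\right) 5 - 238\right) - 323 = \left(-70 - 238\right) - 323 = -308 - 323 = -631$)
$141391 + x{\left(587,601 \right)} = 141391 - 631 = 140760$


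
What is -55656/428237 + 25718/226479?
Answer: -144683278/8816971593 ≈ -0.016410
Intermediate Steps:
-55656/428237 + 25718/226479 = -55656*1/428237 + 25718*(1/226479) = -55656/428237 + 2338/20589 = -144683278/8816971593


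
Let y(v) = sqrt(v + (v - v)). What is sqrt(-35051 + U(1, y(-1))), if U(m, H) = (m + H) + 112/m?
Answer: sqrt(-34938 + I) ≈ 0.003 + 186.92*I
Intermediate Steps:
y(v) = sqrt(v) (y(v) = sqrt(v + 0) = sqrt(v))
U(m, H) = H + m + 112/m (U(m, H) = (H + m) + 112/m = H + m + 112/m)
sqrt(-35051 + U(1, y(-1))) = sqrt(-35051 + (sqrt(-1) + 1 + 112/1)) = sqrt(-35051 + (I + 1 + 112*1)) = sqrt(-35051 + (I + 1 + 112)) = sqrt(-35051 + (113 + I)) = sqrt(-34938 + I)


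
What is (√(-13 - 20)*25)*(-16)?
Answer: -400*I*√33 ≈ -2297.8*I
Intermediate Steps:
(√(-13 - 20)*25)*(-16) = (√(-33)*25)*(-16) = ((I*√33)*25)*(-16) = (25*I*√33)*(-16) = -400*I*√33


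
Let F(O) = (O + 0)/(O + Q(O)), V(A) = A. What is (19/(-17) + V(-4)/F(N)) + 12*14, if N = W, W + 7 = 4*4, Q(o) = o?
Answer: 2701/17 ≈ 158.88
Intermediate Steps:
W = 9 (W = -7 + 4*4 = -7 + 16 = 9)
N = 9
F(O) = 1/2 (F(O) = (O + 0)/(O + O) = O/((2*O)) = O*(1/(2*O)) = 1/2)
(19/(-17) + V(-4)/F(N)) + 12*14 = (19/(-17) - 4/1/2) + 12*14 = (19*(-1/17) - 4*2) + 168 = (-19/17 - 8) + 168 = -155/17 + 168 = 2701/17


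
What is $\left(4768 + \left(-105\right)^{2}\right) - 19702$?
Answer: $-3909$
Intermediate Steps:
$\left(4768 + \left(-105\right)^{2}\right) - 19702 = \left(4768 + 11025\right) - 19702 = 15793 - 19702 = -3909$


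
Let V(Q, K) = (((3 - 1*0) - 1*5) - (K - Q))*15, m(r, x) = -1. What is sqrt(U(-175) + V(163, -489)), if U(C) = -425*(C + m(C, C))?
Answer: 5*sqrt(3382) ≈ 290.77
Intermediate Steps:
U(C) = 425 - 425*C (U(C) = -425*(C - 1) = -425*(-1 + C) = 425 - 425*C)
V(Q, K) = -30 - 15*K + 15*Q (V(Q, K) = (((3 + 0) - 5) + (Q - K))*15 = ((3 - 5) + (Q - K))*15 = (-2 + (Q - K))*15 = (-2 + Q - K)*15 = -30 - 15*K + 15*Q)
sqrt(U(-175) + V(163, -489)) = sqrt((425 - 425*(-175)) + (-30 - 15*(-489) + 15*163)) = sqrt((425 + 74375) + (-30 + 7335 + 2445)) = sqrt(74800 + 9750) = sqrt(84550) = 5*sqrt(3382)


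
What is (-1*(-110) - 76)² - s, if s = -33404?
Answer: 34560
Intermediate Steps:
(-1*(-110) - 76)² - s = (-1*(-110) - 76)² - 1*(-33404) = (110 - 76)² + 33404 = 34² + 33404 = 1156 + 33404 = 34560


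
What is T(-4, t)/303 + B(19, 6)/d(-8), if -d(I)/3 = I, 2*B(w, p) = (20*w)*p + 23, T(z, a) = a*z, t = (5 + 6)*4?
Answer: 229787/4848 ≈ 47.398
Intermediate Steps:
t = 44 (t = 11*4 = 44)
B(w, p) = 23/2 + 10*p*w (B(w, p) = ((20*w)*p + 23)/2 = (20*p*w + 23)/2 = (23 + 20*p*w)/2 = 23/2 + 10*p*w)
d(I) = -3*I
T(-4, t)/303 + B(19, 6)/d(-8) = (44*(-4))/303 + (23/2 + 10*6*19)/((-3*(-8))) = -176*1/303 + (23/2 + 1140)/24 = -176/303 + (2303/2)*(1/24) = -176/303 + 2303/48 = 229787/4848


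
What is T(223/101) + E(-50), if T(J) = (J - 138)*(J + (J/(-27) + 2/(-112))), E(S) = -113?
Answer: -6158597171/15423912 ≈ -399.29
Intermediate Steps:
T(J) = (-138 + J)*(-1/56 + 26*J/27) (T(J) = (-138 + J)*(J + (J*(-1/27) + 2*(-1/112))) = (-138 + J)*(J + (-J/27 - 1/56)) = (-138 + J)*(J + (-1/56 - J/27)) = (-138 + J)*(-1/56 + 26*J/27))
T(223/101) + E(-50) = (69/28 - 14937655/(504*101) + 26*(223/101)²/27) - 113 = (69/28 - 14937655/(504*101) + 26*(223*(1/101))²/27) - 113 = (69/28 - 66985/504*223/101 + 26*(223/101)²/27) - 113 = (69/28 - 14937655/50904 + (26/27)*(49729/10201)) - 113 = (69/28 - 14937655/50904 + 1292954/275427) - 113 = -4415695115/15423912 - 113 = -6158597171/15423912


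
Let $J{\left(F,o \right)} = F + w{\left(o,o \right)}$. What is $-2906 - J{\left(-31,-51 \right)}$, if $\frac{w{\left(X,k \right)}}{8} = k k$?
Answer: $-23683$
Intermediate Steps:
$w{\left(X,k \right)} = 8 k^{2}$ ($w{\left(X,k \right)} = 8 k k = 8 k^{2}$)
$J{\left(F,o \right)} = F + 8 o^{2}$
$-2906 - J{\left(-31,-51 \right)} = -2906 - \left(-31 + 8 \left(-51\right)^{2}\right) = -2906 - \left(-31 + 8 \cdot 2601\right) = -2906 - \left(-31 + 20808\right) = -2906 - 20777 = -23683$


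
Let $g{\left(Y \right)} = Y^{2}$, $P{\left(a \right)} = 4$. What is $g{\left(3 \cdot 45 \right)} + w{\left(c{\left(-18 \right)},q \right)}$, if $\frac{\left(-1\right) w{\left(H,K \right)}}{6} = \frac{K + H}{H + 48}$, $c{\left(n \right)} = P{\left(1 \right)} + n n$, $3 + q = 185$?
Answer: $\frac{1712385}{94} \approx 18217.0$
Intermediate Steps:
$q = 182$ ($q = -3 + 185 = 182$)
$c{\left(n \right)} = 4 + n^{2}$ ($c{\left(n \right)} = 4 + n n = 4 + n^{2}$)
$w{\left(H,K \right)} = - \frac{6 \left(H + K\right)}{48 + H}$ ($w{\left(H,K \right)} = - 6 \frac{K + H}{H + 48} = - 6 \frac{H + K}{48 + H} = - \frac{6 \left(H + K\right)}{48 + H}$)
$g{\left(3 \cdot 45 \right)} + w{\left(c{\left(-18 \right)},q \right)} = \left(3 \cdot 45\right)^{2} + \frac{6 \left(- (4 + \left(-18\right)^{2}) - 182\right)}{48 + \left(4 + \left(-18\right)^{2}\right)} = 135^{2} + \frac{6 \left(- (4 + 324) - 182\right)}{48 + \left(4 + 324\right)} = 18225 + \frac{6 \left(\left(-1\right) 328 - 182\right)}{48 + 328} = 18225 + \frac{6 \left(-328 - 182\right)}{376} = 18225 + 6 \cdot \frac{1}{376} \left(-510\right) = 18225 - \frac{765}{94} = \frac{1712385}{94}$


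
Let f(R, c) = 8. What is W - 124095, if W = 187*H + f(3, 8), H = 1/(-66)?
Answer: -744539/6 ≈ -1.2409e+5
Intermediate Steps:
H = -1/66 ≈ -0.015152
W = 31/6 (W = 187*(-1/66) + 8 = -17/6 + 8 = 31/6 ≈ 5.1667)
W - 124095 = 31/6 - 124095 = -744539/6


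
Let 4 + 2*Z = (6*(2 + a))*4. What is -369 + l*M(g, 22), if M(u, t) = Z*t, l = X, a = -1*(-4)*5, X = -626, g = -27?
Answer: -3608633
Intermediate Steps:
a = 20 (a = 4*5 = 20)
l = -626
Z = 262 (Z = -2 + ((6*(2 + 20))*4)/2 = -2 + ((6*22)*4)/2 = -2 + (132*4)/2 = -2 + (½)*528 = -2 + 264 = 262)
M(u, t) = 262*t
-369 + l*M(g, 22) = -369 - 164012*22 = -369 - 626*5764 = -369 - 3608264 = -3608633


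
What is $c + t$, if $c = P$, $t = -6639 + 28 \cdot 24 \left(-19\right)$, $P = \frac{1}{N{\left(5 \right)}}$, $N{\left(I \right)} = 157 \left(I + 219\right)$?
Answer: $- \frac{682505375}{35168} \approx -19407.0$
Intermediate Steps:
$N{\left(I \right)} = 34383 + 157 I$ ($N{\left(I \right)} = 157 \left(219 + I\right) = 34383 + 157 I$)
$P = \frac{1}{35168}$ ($P = \frac{1}{34383 + 157 \cdot 5} = \frac{1}{34383 + 785} = \frac{1}{35168} \approx 2.8435 \cdot 10^{-5}$)
$t = -19407$ ($t = -6639 + 672 \left(-19\right) = -6639 - 12768 = -19407$)
$c = \frac{1}{35168} \approx 2.8435 \cdot 10^{-5}$
$c + t = \frac{1}{35168} - 19407 = - \frac{682505375}{35168}$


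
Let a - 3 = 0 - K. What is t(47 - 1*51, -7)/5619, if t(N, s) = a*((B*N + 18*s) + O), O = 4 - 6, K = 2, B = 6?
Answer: -152/5619 ≈ -0.027051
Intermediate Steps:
O = -2
a = 1 (a = 3 + (0 - 1*2) = 3 + (0 - 2) = 3 - 2 = 1)
t(N, s) = -2 + 6*N + 18*s (t(N, s) = 1*((6*N + 18*s) - 2) = 1*(-2 + 6*N + 18*s) = -2 + 6*N + 18*s)
t(47 - 1*51, -7)/5619 = (-2 + 6*(47 - 1*51) + 18*(-7))/5619 = (-2 + 6*(47 - 51) - 126)*(1/5619) = (-2 + 6*(-4) - 126)*(1/5619) = (-2 - 24 - 126)*(1/5619) = -152*1/5619 = -152/5619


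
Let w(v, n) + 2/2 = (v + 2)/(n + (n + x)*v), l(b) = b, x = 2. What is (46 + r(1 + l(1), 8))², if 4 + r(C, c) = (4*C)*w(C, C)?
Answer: 34596/25 ≈ 1383.8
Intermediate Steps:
w(v, n) = -1 + (2 + v)/(n + v*(2 + n)) (w(v, n) = -1 + (v + 2)/(n + (n + 2)*v) = -1 + (2 + v)/(n + (2 + n)*v) = -1 + (2 + v)/(n + v*(2 + n)))
r(C, c) = -4 + 4*C*(2 - C² - 2*C)/(C² + 3*C) (r(C, c) = -4 + (4*C)*((2 - C - C - C*C)/(C + 2*C + C*C)) = -4 + (4*C)*((2 - C - C - C²)/(C + 2*C + C²)) = -4 + (4*C)*((2 - C² - 2*C)/(C² + 3*C)) = -4 + 4*C*(2 - C² - 2*C)/(C² + 3*C))
(46 + r(1 + l(1), 8))² = (46 + 4*(-1 - (1 + 1)² - 3*(1 + 1))/(3 + (1 + 1)))² = (46 + 4*(-1 - 1*2² - 3*2)/(3 + 2))² = (46 + 4*(-1 - 1*4 - 6)/5)² = (46 + 4*(⅕)*(-1 - 4 - 6))² = (46 + 4*(⅕)*(-11))² = (46 - 44/5)² = (186/5)² = 34596/25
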